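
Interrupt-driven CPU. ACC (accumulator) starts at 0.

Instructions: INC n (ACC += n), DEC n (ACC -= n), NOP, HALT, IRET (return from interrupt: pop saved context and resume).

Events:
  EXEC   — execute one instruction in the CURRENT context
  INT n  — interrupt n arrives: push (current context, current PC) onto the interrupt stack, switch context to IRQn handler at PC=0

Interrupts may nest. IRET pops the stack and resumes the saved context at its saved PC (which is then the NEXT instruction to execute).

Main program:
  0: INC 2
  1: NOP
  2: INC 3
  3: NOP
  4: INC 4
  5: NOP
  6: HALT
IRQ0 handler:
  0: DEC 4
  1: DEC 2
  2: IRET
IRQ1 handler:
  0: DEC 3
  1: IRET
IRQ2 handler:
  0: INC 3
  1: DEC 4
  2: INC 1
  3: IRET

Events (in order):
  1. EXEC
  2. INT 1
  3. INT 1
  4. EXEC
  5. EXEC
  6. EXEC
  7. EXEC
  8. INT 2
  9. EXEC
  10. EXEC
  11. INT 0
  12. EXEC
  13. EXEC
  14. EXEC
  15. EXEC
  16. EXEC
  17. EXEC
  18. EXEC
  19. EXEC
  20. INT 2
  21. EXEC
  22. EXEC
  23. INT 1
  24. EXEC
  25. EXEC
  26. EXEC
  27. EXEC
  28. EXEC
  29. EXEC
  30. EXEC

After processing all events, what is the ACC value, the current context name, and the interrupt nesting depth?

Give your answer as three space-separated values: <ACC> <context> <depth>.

Event 1 (EXEC): [MAIN] PC=0: INC 2 -> ACC=2
Event 2 (INT 1): INT 1 arrives: push (MAIN, PC=1), enter IRQ1 at PC=0 (depth now 1)
Event 3 (INT 1): INT 1 arrives: push (IRQ1, PC=0), enter IRQ1 at PC=0 (depth now 2)
Event 4 (EXEC): [IRQ1] PC=0: DEC 3 -> ACC=-1
Event 5 (EXEC): [IRQ1] PC=1: IRET -> resume IRQ1 at PC=0 (depth now 1)
Event 6 (EXEC): [IRQ1] PC=0: DEC 3 -> ACC=-4
Event 7 (EXEC): [IRQ1] PC=1: IRET -> resume MAIN at PC=1 (depth now 0)
Event 8 (INT 2): INT 2 arrives: push (MAIN, PC=1), enter IRQ2 at PC=0 (depth now 1)
Event 9 (EXEC): [IRQ2] PC=0: INC 3 -> ACC=-1
Event 10 (EXEC): [IRQ2] PC=1: DEC 4 -> ACC=-5
Event 11 (INT 0): INT 0 arrives: push (IRQ2, PC=2), enter IRQ0 at PC=0 (depth now 2)
Event 12 (EXEC): [IRQ0] PC=0: DEC 4 -> ACC=-9
Event 13 (EXEC): [IRQ0] PC=1: DEC 2 -> ACC=-11
Event 14 (EXEC): [IRQ0] PC=2: IRET -> resume IRQ2 at PC=2 (depth now 1)
Event 15 (EXEC): [IRQ2] PC=2: INC 1 -> ACC=-10
Event 16 (EXEC): [IRQ2] PC=3: IRET -> resume MAIN at PC=1 (depth now 0)
Event 17 (EXEC): [MAIN] PC=1: NOP
Event 18 (EXEC): [MAIN] PC=2: INC 3 -> ACC=-7
Event 19 (EXEC): [MAIN] PC=3: NOP
Event 20 (INT 2): INT 2 arrives: push (MAIN, PC=4), enter IRQ2 at PC=0 (depth now 1)
Event 21 (EXEC): [IRQ2] PC=0: INC 3 -> ACC=-4
Event 22 (EXEC): [IRQ2] PC=1: DEC 4 -> ACC=-8
Event 23 (INT 1): INT 1 arrives: push (IRQ2, PC=2), enter IRQ1 at PC=0 (depth now 2)
Event 24 (EXEC): [IRQ1] PC=0: DEC 3 -> ACC=-11
Event 25 (EXEC): [IRQ1] PC=1: IRET -> resume IRQ2 at PC=2 (depth now 1)
Event 26 (EXEC): [IRQ2] PC=2: INC 1 -> ACC=-10
Event 27 (EXEC): [IRQ2] PC=3: IRET -> resume MAIN at PC=4 (depth now 0)
Event 28 (EXEC): [MAIN] PC=4: INC 4 -> ACC=-6
Event 29 (EXEC): [MAIN] PC=5: NOP
Event 30 (EXEC): [MAIN] PC=6: HALT

Answer: -6 MAIN 0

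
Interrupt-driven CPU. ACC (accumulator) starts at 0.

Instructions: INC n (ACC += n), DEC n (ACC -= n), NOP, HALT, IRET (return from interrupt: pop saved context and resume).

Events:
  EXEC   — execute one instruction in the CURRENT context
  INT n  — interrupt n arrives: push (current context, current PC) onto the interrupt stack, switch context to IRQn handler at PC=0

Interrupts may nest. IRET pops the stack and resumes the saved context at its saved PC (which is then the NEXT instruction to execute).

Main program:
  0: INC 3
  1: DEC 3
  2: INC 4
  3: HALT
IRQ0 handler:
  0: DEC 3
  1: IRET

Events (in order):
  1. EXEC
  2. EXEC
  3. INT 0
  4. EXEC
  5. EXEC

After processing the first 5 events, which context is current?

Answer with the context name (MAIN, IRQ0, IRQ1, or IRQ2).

Answer: MAIN

Derivation:
Event 1 (EXEC): [MAIN] PC=0: INC 3 -> ACC=3
Event 2 (EXEC): [MAIN] PC=1: DEC 3 -> ACC=0
Event 3 (INT 0): INT 0 arrives: push (MAIN, PC=2), enter IRQ0 at PC=0 (depth now 1)
Event 4 (EXEC): [IRQ0] PC=0: DEC 3 -> ACC=-3
Event 5 (EXEC): [IRQ0] PC=1: IRET -> resume MAIN at PC=2 (depth now 0)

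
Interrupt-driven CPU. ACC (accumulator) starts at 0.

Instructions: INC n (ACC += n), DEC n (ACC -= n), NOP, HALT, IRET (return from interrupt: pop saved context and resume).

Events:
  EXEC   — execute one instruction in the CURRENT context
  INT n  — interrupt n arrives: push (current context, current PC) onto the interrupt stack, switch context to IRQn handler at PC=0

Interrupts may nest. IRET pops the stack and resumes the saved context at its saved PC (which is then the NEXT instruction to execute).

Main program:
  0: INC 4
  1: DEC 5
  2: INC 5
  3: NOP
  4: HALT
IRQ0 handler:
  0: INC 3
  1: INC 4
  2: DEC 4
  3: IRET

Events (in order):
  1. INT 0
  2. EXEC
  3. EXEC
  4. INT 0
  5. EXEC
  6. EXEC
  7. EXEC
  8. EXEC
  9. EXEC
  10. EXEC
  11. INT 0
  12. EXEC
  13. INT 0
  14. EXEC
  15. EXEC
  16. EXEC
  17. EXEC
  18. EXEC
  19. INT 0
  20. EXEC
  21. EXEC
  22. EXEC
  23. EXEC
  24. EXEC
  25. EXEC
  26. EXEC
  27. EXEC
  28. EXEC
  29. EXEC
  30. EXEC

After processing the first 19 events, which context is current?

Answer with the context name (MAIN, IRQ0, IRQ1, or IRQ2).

Event 1 (INT 0): INT 0 arrives: push (MAIN, PC=0), enter IRQ0 at PC=0 (depth now 1)
Event 2 (EXEC): [IRQ0] PC=0: INC 3 -> ACC=3
Event 3 (EXEC): [IRQ0] PC=1: INC 4 -> ACC=7
Event 4 (INT 0): INT 0 arrives: push (IRQ0, PC=2), enter IRQ0 at PC=0 (depth now 2)
Event 5 (EXEC): [IRQ0] PC=0: INC 3 -> ACC=10
Event 6 (EXEC): [IRQ0] PC=1: INC 4 -> ACC=14
Event 7 (EXEC): [IRQ0] PC=2: DEC 4 -> ACC=10
Event 8 (EXEC): [IRQ0] PC=3: IRET -> resume IRQ0 at PC=2 (depth now 1)
Event 9 (EXEC): [IRQ0] PC=2: DEC 4 -> ACC=6
Event 10 (EXEC): [IRQ0] PC=3: IRET -> resume MAIN at PC=0 (depth now 0)
Event 11 (INT 0): INT 0 arrives: push (MAIN, PC=0), enter IRQ0 at PC=0 (depth now 1)
Event 12 (EXEC): [IRQ0] PC=0: INC 3 -> ACC=9
Event 13 (INT 0): INT 0 arrives: push (IRQ0, PC=1), enter IRQ0 at PC=0 (depth now 2)
Event 14 (EXEC): [IRQ0] PC=0: INC 3 -> ACC=12
Event 15 (EXEC): [IRQ0] PC=1: INC 4 -> ACC=16
Event 16 (EXEC): [IRQ0] PC=2: DEC 4 -> ACC=12
Event 17 (EXEC): [IRQ0] PC=3: IRET -> resume IRQ0 at PC=1 (depth now 1)
Event 18 (EXEC): [IRQ0] PC=1: INC 4 -> ACC=16
Event 19 (INT 0): INT 0 arrives: push (IRQ0, PC=2), enter IRQ0 at PC=0 (depth now 2)

Answer: IRQ0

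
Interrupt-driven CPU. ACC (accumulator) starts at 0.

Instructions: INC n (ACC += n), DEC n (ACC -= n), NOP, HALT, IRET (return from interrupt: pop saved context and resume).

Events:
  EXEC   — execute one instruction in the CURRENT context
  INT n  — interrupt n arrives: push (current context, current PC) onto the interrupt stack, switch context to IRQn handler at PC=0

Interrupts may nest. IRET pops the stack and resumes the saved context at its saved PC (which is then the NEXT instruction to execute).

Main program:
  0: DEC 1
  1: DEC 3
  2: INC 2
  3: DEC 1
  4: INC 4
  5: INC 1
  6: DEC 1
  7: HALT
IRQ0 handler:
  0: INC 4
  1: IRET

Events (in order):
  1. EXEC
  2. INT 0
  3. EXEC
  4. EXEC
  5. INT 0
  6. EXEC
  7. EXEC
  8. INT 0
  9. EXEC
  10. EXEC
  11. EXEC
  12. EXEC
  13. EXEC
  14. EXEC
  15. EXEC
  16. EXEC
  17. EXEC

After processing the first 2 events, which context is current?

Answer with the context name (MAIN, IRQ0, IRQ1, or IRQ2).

Event 1 (EXEC): [MAIN] PC=0: DEC 1 -> ACC=-1
Event 2 (INT 0): INT 0 arrives: push (MAIN, PC=1), enter IRQ0 at PC=0 (depth now 1)

Answer: IRQ0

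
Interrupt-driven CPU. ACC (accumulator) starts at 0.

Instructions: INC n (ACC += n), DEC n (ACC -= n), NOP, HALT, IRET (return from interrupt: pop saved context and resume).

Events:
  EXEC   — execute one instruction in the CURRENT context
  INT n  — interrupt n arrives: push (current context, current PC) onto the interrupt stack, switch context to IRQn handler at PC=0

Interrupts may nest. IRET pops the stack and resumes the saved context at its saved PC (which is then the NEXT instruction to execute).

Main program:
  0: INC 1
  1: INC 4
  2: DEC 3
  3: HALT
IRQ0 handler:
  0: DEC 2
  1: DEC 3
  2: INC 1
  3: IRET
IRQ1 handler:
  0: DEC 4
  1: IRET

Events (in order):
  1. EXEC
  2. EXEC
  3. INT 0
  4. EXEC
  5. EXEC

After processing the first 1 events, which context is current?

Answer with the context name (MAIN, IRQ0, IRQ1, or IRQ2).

Answer: MAIN

Derivation:
Event 1 (EXEC): [MAIN] PC=0: INC 1 -> ACC=1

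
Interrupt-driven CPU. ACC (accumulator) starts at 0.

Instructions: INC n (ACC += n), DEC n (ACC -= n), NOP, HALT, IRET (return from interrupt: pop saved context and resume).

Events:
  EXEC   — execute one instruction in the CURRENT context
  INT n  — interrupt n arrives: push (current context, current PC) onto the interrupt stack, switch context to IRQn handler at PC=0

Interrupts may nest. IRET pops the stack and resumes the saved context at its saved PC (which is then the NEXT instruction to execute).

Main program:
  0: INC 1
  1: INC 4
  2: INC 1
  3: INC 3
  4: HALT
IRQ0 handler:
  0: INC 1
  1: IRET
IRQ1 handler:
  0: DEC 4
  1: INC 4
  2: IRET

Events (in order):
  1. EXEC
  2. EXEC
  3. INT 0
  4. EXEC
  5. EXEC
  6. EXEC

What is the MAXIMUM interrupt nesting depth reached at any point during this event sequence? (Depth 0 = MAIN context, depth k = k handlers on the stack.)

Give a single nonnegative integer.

Answer: 1

Derivation:
Event 1 (EXEC): [MAIN] PC=0: INC 1 -> ACC=1 [depth=0]
Event 2 (EXEC): [MAIN] PC=1: INC 4 -> ACC=5 [depth=0]
Event 3 (INT 0): INT 0 arrives: push (MAIN, PC=2), enter IRQ0 at PC=0 (depth now 1) [depth=1]
Event 4 (EXEC): [IRQ0] PC=0: INC 1 -> ACC=6 [depth=1]
Event 5 (EXEC): [IRQ0] PC=1: IRET -> resume MAIN at PC=2 (depth now 0) [depth=0]
Event 6 (EXEC): [MAIN] PC=2: INC 1 -> ACC=7 [depth=0]
Max depth observed: 1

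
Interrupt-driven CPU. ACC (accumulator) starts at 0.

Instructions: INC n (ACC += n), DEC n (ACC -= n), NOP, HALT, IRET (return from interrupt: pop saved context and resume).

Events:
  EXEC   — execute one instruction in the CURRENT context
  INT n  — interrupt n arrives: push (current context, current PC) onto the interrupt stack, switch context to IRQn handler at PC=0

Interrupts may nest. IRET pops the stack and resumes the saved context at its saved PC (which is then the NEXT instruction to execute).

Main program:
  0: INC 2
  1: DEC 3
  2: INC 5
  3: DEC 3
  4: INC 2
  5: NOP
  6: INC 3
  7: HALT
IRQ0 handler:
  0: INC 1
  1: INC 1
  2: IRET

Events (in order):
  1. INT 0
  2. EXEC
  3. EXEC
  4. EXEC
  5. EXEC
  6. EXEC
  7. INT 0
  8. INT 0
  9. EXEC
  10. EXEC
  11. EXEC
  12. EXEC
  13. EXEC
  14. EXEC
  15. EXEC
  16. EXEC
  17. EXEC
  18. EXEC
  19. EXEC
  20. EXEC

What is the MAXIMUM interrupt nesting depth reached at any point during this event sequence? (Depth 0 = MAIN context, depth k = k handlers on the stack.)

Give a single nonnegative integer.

Event 1 (INT 0): INT 0 arrives: push (MAIN, PC=0), enter IRQ0 at PC=0 (depth now 1) [depth=1]
Event 2 (EXEC): [IRQ0] PC=0: INC 1 -> ACC=1 [depth=1]
Event 3 (EXEC): [IRQ0] PC=1: INC 1 -> ACC=2 [depth=1]
Event 4 (EXEC): [IRQ0] PC=2: IRET -> resume MAIN at PC=0 (depth now 0) [depth=0]
Event 5 (EXEC): [MAIN] PC=0: INC 2 -> ACC=4 [depth=0]
Event 6 (EXEC): [MAIN] PC=1: DEC 3 -> ACC=1 [depth=0]
Event 7 (INT 0): INT 0 arrives: push (MAIN, PC=2), enter IRQ0 at PC=0 (depth now 1) [depth=1]
Event 8 (INT 0): INT 0 arrives: push (IRQ0, PC=0), enter IRQ0 at PC=0 (depth now 2) [depth=2]
Event 9 (EXEC): [IRQ0] PC=0: INC 1 -> ACC=2 [depth=2]
Event 10 (EXEC): [IRQ0] PC=1: INC 1 -> ACC=3 [depth=2]
Event 11 (EXEC): [IRQ0] PC=2: IRET -> resume IRQ0 at PC=0 (depth now 1) [depth=1]
Event 12 (EXEC): [IRQ0] PC=0: INC 1 -> ACC=4 [depth=1]
Event 13 (EXEC): [IRQ0] PC=1: INC 1 -> ACC=5 [depth=1]
Event 14 (EXEC): [IRQ0] PC=2: IRET -> resume MAIN at PC=2 (depth now 0) [depth=0]
Event 15 (EXEC): [MAIN] PC=2: INC 5 -> ACC=10 [depth=0]
Event 16 (EXEC): [MAIN] PC=3: DEC 3 -> ACC=7 [depth=0]
Event 17 (EXEC): [MAIN] PC=4: INC 2 -> ACC=9 [depth=0]
Event 18 (EXEC): [MAIN] PC=5: NOP [depth=0]
Event 19 (EXEC): [MAIN] PC=6: INC 3 -> ACC=12 [depth=0]
Event 20 (EXEC): [MAIN] PC=7: HALT [depth=0]
Max depth observed: 2

Answer: 2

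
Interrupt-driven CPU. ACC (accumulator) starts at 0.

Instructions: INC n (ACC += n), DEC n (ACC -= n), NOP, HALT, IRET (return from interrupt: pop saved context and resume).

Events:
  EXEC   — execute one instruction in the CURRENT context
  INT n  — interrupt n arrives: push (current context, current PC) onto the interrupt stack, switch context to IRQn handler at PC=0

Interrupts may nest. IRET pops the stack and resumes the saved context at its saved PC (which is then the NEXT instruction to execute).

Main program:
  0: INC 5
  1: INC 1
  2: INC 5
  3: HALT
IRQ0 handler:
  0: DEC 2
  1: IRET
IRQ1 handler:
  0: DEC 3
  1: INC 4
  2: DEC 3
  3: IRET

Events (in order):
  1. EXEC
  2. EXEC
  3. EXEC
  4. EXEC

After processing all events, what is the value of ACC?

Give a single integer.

Answer: 11

Derivation:
Event 1 (EXEC): [MAIN] PC=0: INC 5 -> ACC=5
Event 2 (EXEC): [MAIN] PC=1: INC 1 -> ACC=6
Event 3 (EXEC): [MAIN] PC=2: INC 5 -> ACC=11
Event 4 (EXEC): [MAIN] PC=3: HALT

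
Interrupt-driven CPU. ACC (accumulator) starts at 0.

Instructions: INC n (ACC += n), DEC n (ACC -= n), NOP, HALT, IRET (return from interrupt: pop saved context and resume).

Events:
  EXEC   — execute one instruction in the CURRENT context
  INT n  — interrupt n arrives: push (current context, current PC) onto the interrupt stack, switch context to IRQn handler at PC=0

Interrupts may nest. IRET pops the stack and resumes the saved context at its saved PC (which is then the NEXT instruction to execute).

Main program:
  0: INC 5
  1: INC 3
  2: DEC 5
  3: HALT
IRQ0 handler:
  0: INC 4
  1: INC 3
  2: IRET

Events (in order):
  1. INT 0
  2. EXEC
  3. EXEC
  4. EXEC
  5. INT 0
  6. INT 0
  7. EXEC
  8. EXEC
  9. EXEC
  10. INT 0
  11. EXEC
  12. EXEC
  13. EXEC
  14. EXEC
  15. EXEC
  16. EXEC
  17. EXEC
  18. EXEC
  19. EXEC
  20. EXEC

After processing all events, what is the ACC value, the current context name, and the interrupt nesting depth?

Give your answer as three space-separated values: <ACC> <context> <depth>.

Event 1 (INT 0): INT 0 arrives: push (MAIN, PC=0), enter IRQ0 at PC=0 (depth now 1)
Event 2 (EXEC): [IRQ0] PC=0: INC 4 -> ACC=4
Event 3 (EXEC): [IRQ0] PC=1: INC 3 -> ACC=7
Event 4 (EXEC): [IRQ0] PC=2: IRET -> resume MAIN at PC=0 (depth now 0)
Event 5 (INT 0): INT 0 arrives: push (MAIN, PC=0), enter IRQ0 at PC=0 (depth now 1)
Event 6 (INT 0): INT 0 arrives: push (IRQ0, PC=0), enter IRQ0 at PC=0 (depth now 2)
Event 7 (EXEC): [IRQ0] PC=0: INC 4 -> ACC=11
Event 8 (EXEC): [IRQ0] PC=1: INC 3 -> ACC=14
Event 9 (EXEC): [IRQ0] PC=2: IRET -> resume IRQ0 at PC=0 (depth now 1)
Event 10 (INT 0): INT 0 arrives: push (IRQ0, PC=0), enter IRQ0 at PC=0 (depth now 2)
Event 11 (EXEC): [IRQ0] PC=0: INC 4 -> ACC=18
Event 12 (EXEC): [IRQ0] PC=1: INC 3 -> ACC=21
Event 13 (EXEC): [IRQ0] PC=2: IRET -> resume IRQ0 at PC=0 (depth now 1)
Event 14 (EXEC): [IRQ0] PC=0: INC 4 -> ACC=25
Event 15 (EXEC): [IRQ0] PC=1: INC 3 -> ACC=28
Event 16 (EXEC): [IRQ0] PC=2: IRET -> resume MAIN at PC=0 (depth now 0)
Event 17 (EXEC): [MAIN] PC=0: INC 5 -> ACC=33
Event 18 (EXEC): [MAIN] PC=1: INC 3 -> ACC=36
Event 19 (EXEC): [MAIN] PC=2: DEC 5 -> ACC=31
Event 20 (EXEC): [MAIN] PC=3: HALT

Answer: 31 MAIN 0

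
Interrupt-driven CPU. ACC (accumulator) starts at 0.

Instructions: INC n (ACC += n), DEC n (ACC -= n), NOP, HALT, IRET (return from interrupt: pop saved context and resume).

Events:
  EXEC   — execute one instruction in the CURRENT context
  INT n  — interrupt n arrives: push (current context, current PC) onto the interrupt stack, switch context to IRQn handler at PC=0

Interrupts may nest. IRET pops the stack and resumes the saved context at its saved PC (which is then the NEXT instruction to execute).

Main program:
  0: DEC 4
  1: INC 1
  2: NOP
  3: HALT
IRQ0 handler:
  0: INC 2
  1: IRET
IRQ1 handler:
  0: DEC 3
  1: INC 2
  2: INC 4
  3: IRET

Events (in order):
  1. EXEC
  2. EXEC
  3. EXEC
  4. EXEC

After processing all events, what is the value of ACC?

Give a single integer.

Event 1 (EXEC): [MAIN] PC=0: DEC 4 -> ACC=-4
Event 2 (EXEC): [MAIN] PC=1: INC 1 -> ACC=-3
Event 3 (EXEC): [MAIN] PC=2: NOP
Event 4 (EXEC): [MAIN] PC=3: HALT

Answer: -3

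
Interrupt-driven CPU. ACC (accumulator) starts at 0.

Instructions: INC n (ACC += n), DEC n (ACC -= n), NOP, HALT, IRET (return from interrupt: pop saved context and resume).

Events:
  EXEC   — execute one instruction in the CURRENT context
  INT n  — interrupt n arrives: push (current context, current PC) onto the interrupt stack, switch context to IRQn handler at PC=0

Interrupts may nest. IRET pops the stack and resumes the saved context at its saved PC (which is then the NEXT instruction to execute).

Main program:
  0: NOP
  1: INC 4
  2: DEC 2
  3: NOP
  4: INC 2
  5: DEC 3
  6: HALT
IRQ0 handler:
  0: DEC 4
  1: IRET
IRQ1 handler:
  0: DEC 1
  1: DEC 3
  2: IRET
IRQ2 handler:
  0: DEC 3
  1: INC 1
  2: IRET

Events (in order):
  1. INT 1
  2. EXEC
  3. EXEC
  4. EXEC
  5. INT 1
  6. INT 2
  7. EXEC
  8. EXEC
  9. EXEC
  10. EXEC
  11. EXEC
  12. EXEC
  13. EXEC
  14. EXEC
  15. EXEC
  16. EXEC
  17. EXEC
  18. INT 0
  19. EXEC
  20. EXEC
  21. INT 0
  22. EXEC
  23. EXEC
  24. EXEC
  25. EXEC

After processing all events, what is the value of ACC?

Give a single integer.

Answer: -17

Derivation:
Event 1 (INT 1): INT 1 arrives: push (MAIN, PC=0), enter IRQ1 at PC=0 (depth now 1)
Event 2 (EXEC): [IRQ1] PC=0: DEC 1 -> ACC=-1
Event 3 (EXEC): [IRQ1] PC=1: DEC 3 -> ACC=-4
Event 4 (EXEC): [IRQ1] PC=2: IRET -> resume MAIN at PC=0 (depth now 0)
Event 5 (INT 1): INT 1 arrives: push (MAIN, PC=0), enter IRQ1 at PC=0 (depth now 1)
Event 6 (INT 2): INT 2 arrives: push (IRQ1, PC=0), enter IRQ2 at PC=0 (depth now 2)
Event 7 (EXEC): [IRQ2] PC=0: DEC 3 -> ACC=-7
Event 8 (EXEC): [IRQ2] PC=1: INC 1 -> ACC=-6
Event 9 (EXEC): [IRQ2] PC=2: IRET -> resume IRQ1 at PC=0 (depth now 1)
Event 10 (EXEC): [IRQ1] PC=0: DEC 1 -> ACC=-7
Event 11 (EXEC): [IRQ1] PC=1: DEC 3 -> ACC=-10
Event 12 (EXEC): [IRQ1] PC=2: IRET -> resume MAIN at PC=0 (depth now 0)
Event 13 (EXEC): [MAIN] PC=0: NOP
Event 14 (EXEC): [MAIN] PC=1: INC 4 -> ACC=-6
Event 15 (EXEC): [MAIN] PC=2: DEC 2 -> ACC=-8
Event 16 (EXEC): [MAIN] PC=3: NOP
Event 17 (EXEC): [MAIN] PC=4: INC 2 -> ACC=-6
Event 18 (INT 0): INT 0 arrives: push (MAIN, PC=5), enter IRQ0 at PC=0 (depth now 1)
Event 19 (EXEC): [IRQ0] PC=0: DEC 4 -> ACC=-10
Event 20 (EXEC): [IRQ0] PC=1: IRET -> resume MAIN at PC=5 (depth now 0)
Event 21 (INT 0): INT 0 arrives: push (MAIN, PC=5), enter IRQ0 at PC=0 (depth now 1)
Event 22 (EXEC): [IRQ0] PC=0: DEC 4 -> ACC=-14
Event 23 (EXEC): [IRQ0] PC=1: IRET -> resume MAIN at PC=5 (depth now 0)
Event 24 (EXEC): [MAIN] PC=5: DEC 3 -> ACC=-17
Event 25 (EXEC): [MAIN] PC=6: HALT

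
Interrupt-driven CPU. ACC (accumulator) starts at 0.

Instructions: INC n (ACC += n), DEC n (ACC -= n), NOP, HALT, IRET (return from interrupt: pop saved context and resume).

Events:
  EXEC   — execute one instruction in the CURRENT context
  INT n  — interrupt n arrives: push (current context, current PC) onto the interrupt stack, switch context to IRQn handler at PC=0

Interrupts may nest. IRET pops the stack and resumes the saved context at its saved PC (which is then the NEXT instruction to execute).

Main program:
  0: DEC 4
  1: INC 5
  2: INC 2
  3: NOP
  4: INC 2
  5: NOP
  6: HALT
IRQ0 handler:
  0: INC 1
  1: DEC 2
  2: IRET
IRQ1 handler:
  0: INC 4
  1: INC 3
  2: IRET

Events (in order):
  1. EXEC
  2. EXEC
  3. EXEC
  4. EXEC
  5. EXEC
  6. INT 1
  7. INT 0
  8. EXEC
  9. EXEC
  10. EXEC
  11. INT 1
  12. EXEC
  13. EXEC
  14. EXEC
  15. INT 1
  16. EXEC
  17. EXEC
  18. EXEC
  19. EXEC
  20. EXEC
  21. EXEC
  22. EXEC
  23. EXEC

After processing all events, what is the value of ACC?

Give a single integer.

Answer: 25

Derivation:
Event 1 (EXEC): [MAIN] PC=0: DEC 4 -> ACC=-4
Event 2 (EXEC): [MAIN] PC=1: INC 5 -> ACC=1
Event 3 (EXEC): [MAIN] PC=2: INC 2 -> ACC=3
Event 4 (EXEC): [MAIN] PC=3: NOP
Event 5 (EXEC): [MAIN] PC=4: INC 2 -> ACC=5
Event 6 (INT 1): INT 1 arrives: push (MAIN, PC=5), enter IRQ1 at PC=0 (depth now 1)
Event 7 (INT 0): INT 0 arrives: push (IRQ1, PC=0), enter IRQ0 at PC=0 (depth now 2)
Event 8 (EXEC): [IRQ0] PC=0: INC 1 -> ACC=6
Event 9 (EXEC): [IRQ0] PC=1: DEC 2 -> ACC=4
Event 10 (EXEC): [IRQ0] PC=2: IRET -> resume IRQ1 at PC=0 (depth now 1)
Event 11 (INT 1): INT 1 arrives: push (IRQ1, PC=0), enter IRQ1 at PC=0 (depth now 2)
Event 12 (EXEC): [IRQ1] PC=0: INC 4 -> ACC=8
Event 13 (EXEC): [IRQ1] PC=1: INC 3 -> ACC=11
Event 14 (EXEC): [IRQ1] PC=2: IRET -> resume IRQ1 at PC=0 (depth now 1)
Event 15 (INT 1): INT 1 arrives: push (IRQ1, PC=0), enter IRQ1 at PC=0 (depth now 2)
Event 16 (EXEC): [IRQ1] PC=0: INC 4 -> ACC=15
Event 17 (EXEC): [IRQ1] PC=1: INC 3 -> ACC=18
Event 18 (EXEC): [IRQ1] PC=2: IRET -> resume IRQ1 at PC=0 (depth now 1)
Event 19 (EXEC): [IRQ1] PC=0: INC 4 -> ACC=22
Event 20 (EXEC): [IRQ1] PC=1: INC 3 -> ACC=25
Event 21 (EXEC): [IRQ1] PC=2: IRET -> resume MAIN at PC=5 (depth now 0)
Event 22 (EXEC): [MAIN] PC=5: NOP
Event 23 (EXEC): [MAIN] PC=6: HALT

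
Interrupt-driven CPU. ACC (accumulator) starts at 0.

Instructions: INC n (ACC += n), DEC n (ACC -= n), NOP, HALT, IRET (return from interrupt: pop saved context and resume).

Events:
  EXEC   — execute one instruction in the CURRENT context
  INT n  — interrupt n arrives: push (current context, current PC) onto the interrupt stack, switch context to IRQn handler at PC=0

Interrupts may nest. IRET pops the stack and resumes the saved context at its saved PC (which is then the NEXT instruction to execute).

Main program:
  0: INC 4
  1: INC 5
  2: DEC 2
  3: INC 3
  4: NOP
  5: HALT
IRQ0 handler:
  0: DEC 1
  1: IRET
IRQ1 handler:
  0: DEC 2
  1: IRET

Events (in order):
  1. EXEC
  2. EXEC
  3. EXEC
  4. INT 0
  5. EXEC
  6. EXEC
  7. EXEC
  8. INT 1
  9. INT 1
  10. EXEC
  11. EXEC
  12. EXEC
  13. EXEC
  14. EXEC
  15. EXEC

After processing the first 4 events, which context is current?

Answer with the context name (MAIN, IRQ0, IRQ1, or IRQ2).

Answer: IRQ0

Derivation:
Event 1 (EXEC): [MAIN] PC=0: INC 4 -> ACC=4
Event 2 (EXEC): [MAIN] PC=1: INC 5 -> ACC=9
Event 3 (EXEC): [MAIN] PC=2: DEC 2 -> ACC=7
Event 4 (INT 0): INT 0 arrives: push (MAIN, PC=3), enter IRQ0 at PC=0 (depth now 1)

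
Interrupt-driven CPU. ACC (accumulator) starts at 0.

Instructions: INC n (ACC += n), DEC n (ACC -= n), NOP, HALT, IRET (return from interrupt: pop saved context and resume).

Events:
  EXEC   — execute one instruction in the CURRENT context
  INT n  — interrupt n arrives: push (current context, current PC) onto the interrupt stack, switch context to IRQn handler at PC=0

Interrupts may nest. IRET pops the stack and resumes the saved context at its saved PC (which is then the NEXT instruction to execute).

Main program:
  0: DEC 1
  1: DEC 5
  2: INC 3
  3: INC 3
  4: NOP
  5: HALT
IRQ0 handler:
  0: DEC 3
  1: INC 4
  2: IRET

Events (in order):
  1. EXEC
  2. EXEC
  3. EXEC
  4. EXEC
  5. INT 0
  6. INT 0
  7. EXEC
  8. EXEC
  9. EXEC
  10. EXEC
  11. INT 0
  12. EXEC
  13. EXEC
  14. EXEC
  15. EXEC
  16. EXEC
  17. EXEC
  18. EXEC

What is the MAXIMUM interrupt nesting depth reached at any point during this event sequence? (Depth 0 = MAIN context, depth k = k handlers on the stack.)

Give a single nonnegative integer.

Answer: 2

Derivation:
Event 1 (EXEC): [MAIN] PC=0: DEC 1 -> ACC=-1 [depth=0]
Event 2 (EXEC): [MAIN] PC=1: DEC 5 -> ACC=-6 [depth=0]
Event 3 (EXEC): [MAIN] PC=2: INC 3 -> ACC=-3 [depth=0]
Event 4 (EXEC): [MAIN] PC=3: INC 3 -> ACC=0 [depth=0]
Event 5 (INT 0): INT 0 arrives: push (MAIN, PC=4), enter IRQ0 at PC=0 (depth now 1) [depth=1]
Event 6 (INT 0): INT 0 arrives: push (IRQ0, PC=0), enter IRQ0 at PC=0 (depth now 2) [depth=2]
Event 7 (EXEC): [IRQ0] PC=0: DEC 3 -> ACC=-3 [depth=2]
Event 8 (EXEC): [IRQ0] PC=1: INC 4 -> ACC=1 [depth=2]
Event 9 (EXEC): [IRQ0] PC=2: IRET -> resume IRQ0 at PC=0 (depth now 1) [depth=1]
Event 10 (EXEC): [IRQ0] PC=0: DEC 3 -> ACC=-2 [depth=1]
Event 11 (INT 0): INT 0 arrives: push (IRQ0, PC=1), enter IRQ0 at PC=0 (depth now 2) [depth=2]
Event 12 (EXEC): [IRQ0] PC=0: DEC 3 -> ACC=-5 [depth=2]
Event 13 (EXEC): [IRQ0] PC=1: INC 4 -> ACC=-1 [depth=2]
Event 14 (EXEC): [IRQ0] PC=2: IRET -> resume IRQ0 at PC=1 (depth now 1) [depth=1]
Event 15 (EXEC): [IRQ0] PC=1: INC 4 -> ACC=3 [depth=1]
Event 16 (EXEC): [IRQ0] PC=2: IRET -> resume MAIN at PC=4 (depth now 0) [depth=0]
Event 17 (EXEC): [MAIN] PC=4: NOP [depth=0]
Event 18 (EXEC): [MAIN] PC=5: HALT [depth=0]
Max depth observed: 2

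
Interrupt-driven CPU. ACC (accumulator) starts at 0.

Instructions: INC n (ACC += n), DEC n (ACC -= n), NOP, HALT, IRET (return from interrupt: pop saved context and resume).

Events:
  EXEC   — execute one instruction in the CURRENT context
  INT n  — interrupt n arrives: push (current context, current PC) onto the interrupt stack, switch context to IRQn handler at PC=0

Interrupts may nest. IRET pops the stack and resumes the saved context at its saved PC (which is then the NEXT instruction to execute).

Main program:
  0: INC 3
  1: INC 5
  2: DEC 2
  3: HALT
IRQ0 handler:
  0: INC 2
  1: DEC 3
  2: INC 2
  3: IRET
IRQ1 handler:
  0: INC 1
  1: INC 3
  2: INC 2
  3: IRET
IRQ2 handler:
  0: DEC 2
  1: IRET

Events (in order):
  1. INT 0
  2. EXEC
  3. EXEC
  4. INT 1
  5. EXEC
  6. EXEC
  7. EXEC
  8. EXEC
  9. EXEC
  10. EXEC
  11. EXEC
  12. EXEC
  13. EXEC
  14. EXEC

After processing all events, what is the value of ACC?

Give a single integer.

Answer: 13

Derivation:
Event 1 (INT 0): INT 0 arrives: push (MAIN, PC=0), enter IRQ0 at PC=0 (depth now 1)
Event 2 (EXEC): [IRQ0] PC=0: INC 2 -> ACC=2
Event 3 (EXEC): [IRQ0] PC=1: DEC 3 -> ACC=-1
Event 4 (INT 1): INT 1 arrives: push (IRQ0, PC=2), enter IRQ1 at PC=0 (depth now 2)
Event 5 (EXEC): [IRQ1] PC=0: INC 1 -> ACC=0
Event 6 (EXEC): [IRQ1] PC=1: INC 3 -> ACC=3
Event 7 (EXEC): [IRQ1] PC=2: INC 2 -> ACC=5
Event 8 (EXEC): [IRQ1] PC=3: IRET -> resume IRQ0 at PC=2 (depth now 1)
Event 9 (EXEC): [IRQ0] PC=2: INC 2 -> ACC=7
Event 10 (EXEC): [IRQ0] PC=3: IRET -> resume MAIN at PC=0 (depth now 0)
Event 11 (EXEC): [MAIN] PC=0: INC 3 -> ACC=10
Event 12 (EXEC): [MAIN] PC=1: INC 5 -> ACC=15
Event 13 (EXEC): [MAIN] PC=2: DEC 2 -> ACC=13
Event 14 (EXEC): [MAIN] PC=3: HALT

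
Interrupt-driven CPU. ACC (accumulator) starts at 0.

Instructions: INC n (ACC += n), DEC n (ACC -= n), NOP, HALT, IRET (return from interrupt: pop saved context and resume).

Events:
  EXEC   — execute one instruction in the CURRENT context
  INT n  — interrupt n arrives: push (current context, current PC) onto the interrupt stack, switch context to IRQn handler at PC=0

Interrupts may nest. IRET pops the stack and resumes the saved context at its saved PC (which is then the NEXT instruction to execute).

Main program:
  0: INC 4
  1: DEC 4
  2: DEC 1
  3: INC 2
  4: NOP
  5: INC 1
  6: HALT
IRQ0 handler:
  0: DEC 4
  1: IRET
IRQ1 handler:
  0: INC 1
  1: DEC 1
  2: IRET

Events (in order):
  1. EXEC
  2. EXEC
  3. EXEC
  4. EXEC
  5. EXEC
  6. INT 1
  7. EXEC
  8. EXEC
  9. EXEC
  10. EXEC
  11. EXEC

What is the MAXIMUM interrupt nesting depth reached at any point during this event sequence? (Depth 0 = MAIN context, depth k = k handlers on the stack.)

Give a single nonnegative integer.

Event 1 (EXEC): [MAIN] PC=0: INC 4 -> ACC=4 [depth=0]
Event 2 (EXEC): [MAIN] PC=1: DEC 4 -> ACC=0 [depth=0]
Event 3 (EXEC): [MAIN] PC=2: DEC 1 -> ACC=-1 [depth=0]
Event 4 (EXEC): [MAIN] PC=3: INC 2 -> ACC=1 [depth=0]
Event 5 (EXEC): [MAIN] PC=4: NOP [depth=0]
Event 6 (INT 1): INT 1 arrives: push (MAIN, PC=5), enter IRQ1 at PC=0 (depth now 1) [depth=1]
Event 7 (EXEC): [IRQ1] PC=0: INC 1 -> ACC=2 [depth=1]
Event 8 (EXEC): [IRQ1] PC=1: DEC 1 -> ACC=1 [depth=1]
Event 9 (EXEC): [IRQ1] PC=2: IRET -> resume MAIN at PC=5 (depth now 0) [depth=0]
Event 10 (EXEC): [MAIN] PC=5: INC 1 -> ACC=2 [depth=0]
Event 11 (EXEC): [MAIN] PC=6: HALT [depth=0]
Max depth observed: 1

Answer: 1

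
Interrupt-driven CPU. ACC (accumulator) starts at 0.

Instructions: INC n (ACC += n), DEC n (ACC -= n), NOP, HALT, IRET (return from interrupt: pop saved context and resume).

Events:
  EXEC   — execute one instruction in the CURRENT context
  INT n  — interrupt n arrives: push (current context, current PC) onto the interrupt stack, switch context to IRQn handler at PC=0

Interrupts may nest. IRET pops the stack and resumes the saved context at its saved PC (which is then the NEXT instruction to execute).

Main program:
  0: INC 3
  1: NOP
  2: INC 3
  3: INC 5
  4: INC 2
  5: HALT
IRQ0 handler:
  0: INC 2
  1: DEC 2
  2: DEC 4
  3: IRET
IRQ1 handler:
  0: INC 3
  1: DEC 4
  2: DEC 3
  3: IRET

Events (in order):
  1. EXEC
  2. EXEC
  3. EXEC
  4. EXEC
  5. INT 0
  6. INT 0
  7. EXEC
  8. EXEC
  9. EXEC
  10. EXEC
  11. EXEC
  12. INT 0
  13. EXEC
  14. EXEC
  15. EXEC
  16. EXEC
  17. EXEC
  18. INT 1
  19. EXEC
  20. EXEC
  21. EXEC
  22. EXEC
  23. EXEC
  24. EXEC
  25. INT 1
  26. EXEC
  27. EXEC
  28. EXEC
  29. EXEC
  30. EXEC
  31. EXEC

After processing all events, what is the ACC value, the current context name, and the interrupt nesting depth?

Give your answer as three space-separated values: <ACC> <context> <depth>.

Event 1 (EXEC): [MAIN] PC=0: INC 3 -> ACC=3
Event 2 (EXEC): [MAIN] PC=1: NOP
Event 3 (EXEC): [MAIN] PC=2: INC 3 -> ACC=6
Event 4 (EXEC): [MAIN] PC=3: INC 5 -> ACC=11
Event 5 (INT 0): INT 0 arrives: push (MAIN, PC=4), enter IRQ0 at PC=0 (depth now 1)
Event 6 (INT 0): INT 0 arrives: push (IRQ0, PC=0), enter IRQ0 at PC=0 (depth now 2)
Event 7 (EXEC): [IRQ0] PC=0: INC 2 -> ACC=13
Event 8 (EXEC): [IRQ0] PC=1: DEC 2 -> ACC=11
Event 9 (EXEC): [IRQ0] PC=2: DEC 4 -> ACC=7
Event 10 (EXEC): [IRQ0] PC=3: IRET -> resume IRQ0 at PC=0 (depth now 1)
Event 11 (EXEC): [IRQ0] PC=0: INC 2 -> ACC=9
Event 12 (INT 0): INT 0 arrives: push (IRQ0, PC=1), enter IRQ0 at PC=0 (depth now 2)
Event 13 (EXEC): [IRQ0] PC=0: INC 2 -> ACC=11
Event 14 (EXEC): [IRQ0] PC=1: DEC 2 -> ACC=9
Event 15 (EXEC): [IRQ0] PC=2: DEC 4 -> ACC=5
Event 16 (EXEC): [IRQ0] PC=3: IRET -> resume IRQ0 at PC=1 (depth now 1)
Event 17 (EXEC): [IRQ0] PC=1: DEC 2 -> ACC=3
Event 18 (INT 1): INT 1 arrives: push (IRQ0, PC=2), enter IRQ1 at PC=0 (depth now 2)
Event 19 (EXEC): [IRQ1] PC=0: INC 3 -> ACC=6
Event 20 (EXEC): [IRQ1] PC=1: DEC 4 -> ACC=2
Event 21 (EXEC): [IRQ1] PC=2: DEC 3 -> ACC=-1
Event 22 (EXEC): [IRQ1] PC=3: IRET -> resume IRQ0 at PC=2 (depth now 1)
Event 23 (EXEC): [IRQ0] PC=2: DEC 4 -> ACC=-5
Event 24 (EXEC): [IRQ0] PC=3: IRET -> resume MAIN at PC=4 (depth now 0)
Event 25 (INT 1): INT 1 arrives: push (MAIN, PC=4), enter IRQ1 at PC=0 (depth now 1)
Event 26 (EXEC): [IRQ1] PC=0: INC 3 -> ACC=-2
Event 27 (EXEC): [IRQ1] PC=1: DEC 4 -> ACC=-6
Event 28 (EXEC): [IRQ1] PC=2: DEC 3 -> ACC=-9
Event 29 (EXEC): [IRQ1] PC=3: IRET -> resume MAIN at PC=4 (depth now 0)
Event 30 (EXEC): [MAIN] PC=4: INC 2 -> ACC=-7
Event 31 (EXEC): [MAIN] PC=5: HALT

Answer: -7 MAIN 0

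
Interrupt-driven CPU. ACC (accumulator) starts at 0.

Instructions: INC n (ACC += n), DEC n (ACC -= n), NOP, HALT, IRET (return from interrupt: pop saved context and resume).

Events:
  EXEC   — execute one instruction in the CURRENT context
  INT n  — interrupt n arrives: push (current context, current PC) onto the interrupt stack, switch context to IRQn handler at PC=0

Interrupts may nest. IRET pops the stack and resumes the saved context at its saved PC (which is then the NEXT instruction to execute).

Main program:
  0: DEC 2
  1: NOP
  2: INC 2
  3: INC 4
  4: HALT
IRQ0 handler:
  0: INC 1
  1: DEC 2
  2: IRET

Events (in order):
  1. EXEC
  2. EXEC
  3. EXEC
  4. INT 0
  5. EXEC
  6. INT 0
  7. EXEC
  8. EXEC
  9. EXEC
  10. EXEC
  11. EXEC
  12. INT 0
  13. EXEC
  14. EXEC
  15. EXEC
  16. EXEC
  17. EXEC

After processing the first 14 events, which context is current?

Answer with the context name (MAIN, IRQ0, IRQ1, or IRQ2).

Answer: IRQ0

Derivation:
Event 1 (EXEC): [MAIN] PC=0: DEC 2 -> ACC=-2
Event 2 (EXEC): [MAIN] PC=1: NOP
Event 3 (EXEC): [MAIN] PC=2: INC 2 -> ACC=0
Event 4 (INT 0): INT 0 arrives: push (MAIN, PC=3), enter IRQ0 at PC=0 (depth now 1)
Event 5 (EXEC): [IRQ0] PC=0: INC 1 -> ACC=1
Event 6 (INT 0): INT 0 arrives: push (IRQ0, PC=1), enter IRQ0 at PC=0 (depth now 2)
Event 7 (EXEC): [IRQ0] PC=0: INC 1 -> ACC=2
Event 8 (EXEC): [IRQ0] PC=1: DEC 2 -> ACC=0
Event 9 (EXEC): [IRQ0] PC=2: IRET -> resume IRQ0 at PC=1 (depth now 1)
Event 10 (EXEC): [IRQ0] PC=1: DEC 2 -> ACC=-2
Event 11 (EXEC): [IRQ0] PC=2: IRET -> resume MAIN at PC=3 (depth now 0)
Event 12 (INT 0): INT 0 arrives: push (MAIN, PC=3), enter IRQ0 at PC=0 (depth now 1)
Event 13 (EXEC): [IRQ0] PC=0: INC 1 -> ACC=-1
Event 14 (EXEC): [IRQ0] PC=1: DEC 2 -> ACC=-3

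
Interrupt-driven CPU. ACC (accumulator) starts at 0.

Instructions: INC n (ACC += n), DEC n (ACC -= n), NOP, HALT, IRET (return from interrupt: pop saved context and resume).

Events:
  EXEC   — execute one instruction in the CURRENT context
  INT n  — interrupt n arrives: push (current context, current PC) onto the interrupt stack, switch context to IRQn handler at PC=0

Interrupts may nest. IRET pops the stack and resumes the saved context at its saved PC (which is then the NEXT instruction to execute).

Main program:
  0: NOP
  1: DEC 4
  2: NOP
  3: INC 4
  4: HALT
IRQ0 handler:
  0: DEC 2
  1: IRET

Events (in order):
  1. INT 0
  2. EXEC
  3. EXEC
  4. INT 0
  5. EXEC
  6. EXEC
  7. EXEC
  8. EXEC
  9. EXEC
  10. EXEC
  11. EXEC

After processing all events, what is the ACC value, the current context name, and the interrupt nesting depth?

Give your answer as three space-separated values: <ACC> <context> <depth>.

Event 1 (INT 0): INT 0 arrives: push (MAIN, PC=0), enter IRQ0 at PC=0 (depth now 1)
Event 2 (EXEC): [IRQ0] PC=0: DEC 2 -> ACC=-2
Event 3 (EXEC): [IRQ0] PC=1: IRET -> resume MAIN at PC=0 (depth now 0)
Event 4 (INT 0): INT 0 arrives: push (MAIN, PC=0), enter IRQ0 at PC=0 (depth now 1)
Event 5 (EXEC): [IRQ0] PC=0: DEC 2 -> ACC=-4
Event 6 (EXEC): [IRQ0] PC=1: IRET -> resume MAIN at PC=0 (depth now 0)
Event 7 (EXEC): [MAIN] PC=0: NOP
Event 8 (EXEC): [MAIN] PC=1: DEC 4 -> ACC=-8
Event 9 (EXEC): [MAIN] PC=2: NOP
Event 10 (EXEC): [MAIN] PC=3: INC 4 -> ACC=-4
Event 11 (EXEC): [MAIN] PC=4: HALT

Answer: -4 MAIN 0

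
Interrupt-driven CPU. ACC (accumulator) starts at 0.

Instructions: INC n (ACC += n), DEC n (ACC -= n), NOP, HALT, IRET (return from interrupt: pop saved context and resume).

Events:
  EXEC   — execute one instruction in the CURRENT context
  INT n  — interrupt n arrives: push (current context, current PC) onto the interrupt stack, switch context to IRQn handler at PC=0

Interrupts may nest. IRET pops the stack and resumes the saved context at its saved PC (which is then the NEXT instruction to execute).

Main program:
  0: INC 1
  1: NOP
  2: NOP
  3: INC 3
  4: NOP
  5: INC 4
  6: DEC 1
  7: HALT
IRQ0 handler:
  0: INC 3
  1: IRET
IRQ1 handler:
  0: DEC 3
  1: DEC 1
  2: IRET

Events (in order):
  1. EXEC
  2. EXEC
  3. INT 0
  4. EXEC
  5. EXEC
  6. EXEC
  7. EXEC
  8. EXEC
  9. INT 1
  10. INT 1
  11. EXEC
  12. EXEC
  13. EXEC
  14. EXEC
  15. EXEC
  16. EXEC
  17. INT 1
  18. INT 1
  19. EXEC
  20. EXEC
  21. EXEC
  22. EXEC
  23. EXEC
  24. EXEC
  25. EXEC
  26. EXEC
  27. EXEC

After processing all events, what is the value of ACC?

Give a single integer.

Answer: -6

Derivation:
Event 1 (EXEC): [MAIN] PC=0: INC 1 -> ACC=1
Event 2 (EXEC): [MAIN] PC=1: NOP
Event 3 (INT 0): INT 0 arrives: push (MAIN, PC=2), enter IRQ0 at PC=0 (depth now 1)
Event 4 (EXEC): [IRQ0] PC=0: INC 3 -> ACC=4
Event 5 (EXEC): [IRQ0] PC=1: IRET -> resume MAIN at PC=2 (depth now 0)
Event 6 (EXEC): [MAIN] PC=2: NOP
Event 7 (EXEC): [MAIN] PC=3: INC 3 -> ACC=7
Event 8 (EXEC): [MAIN] PC=4: NOP
Event 9 (INT 1): INT 1 arrives: push (MAIN, PC=5), enter IRQ1 at PC=0 (depth now 1)
Event 10 (INT 1): INT 1 arrives: push (IRQ1, PC=0), enter IRQ1 at PC=0 (depth now 2)
Event 11 (EXEC): [IRQ1] PC=0: DEC 3 -> ACC=4
Event 12 (EXEC): [IRQ1] PC=1: DEC 1 -> ACC=3
Event 13 (EXEC): [IRQ1] PC=2: IRET -> resume IRQ1 at PC=0 (depth now 1)
Event 14 (EXEC): [IRQ1] PC=0: DEC 3 -> ACC=0
Event 15 (EXEC): [IRQ1] PC=1: DEC 1 -> ACC=-1
Event 16 (EXEC): [IRQ1] PC=2: IRET -> resume MAIN at PC=5 (depth now 0)
Event 17 (INT 1): INT 1 arrives: push (MAIN, PC=5), enter IRQ1 at PC=0 (depth now 1)
Event 18 (INT 1): INT 1 arrives: push (IRQ1, PC=0), enter IRQ1 at PC=0 (depth now 2)
Event 19 (EXEC): [IRQ1] PC=0: DEC 3 -> ACC=-4
Event 20 (EXEC): [IRQ1] PC=1: DEC 1 -> ACC=-5
Event 21 (EXEC): [IRQ1] PC=2: IRET -> resume IRQ1 at PC=0 (depth now 1)
Event 22 (EXEC): [IRQ1] PC=0: DEC 3 -> ACC=-8
Event 23 (EXEC): [IRQ1] PC=1: DEC 1 -> ACC=-9
Event 24 (EXEC): [IRQ1] PC=2: IRET -> resume MAIN at PC=5 (depth now 0)
Event 25 (EXEC): [MAIN] PC=5: INC 4 -> ACC=-5
Event 26 (EXEC): [MAIN] PC=6: DEC 1 -> ACC=-6
Event 27 (EXEC): [MAIN] PC=7: HALT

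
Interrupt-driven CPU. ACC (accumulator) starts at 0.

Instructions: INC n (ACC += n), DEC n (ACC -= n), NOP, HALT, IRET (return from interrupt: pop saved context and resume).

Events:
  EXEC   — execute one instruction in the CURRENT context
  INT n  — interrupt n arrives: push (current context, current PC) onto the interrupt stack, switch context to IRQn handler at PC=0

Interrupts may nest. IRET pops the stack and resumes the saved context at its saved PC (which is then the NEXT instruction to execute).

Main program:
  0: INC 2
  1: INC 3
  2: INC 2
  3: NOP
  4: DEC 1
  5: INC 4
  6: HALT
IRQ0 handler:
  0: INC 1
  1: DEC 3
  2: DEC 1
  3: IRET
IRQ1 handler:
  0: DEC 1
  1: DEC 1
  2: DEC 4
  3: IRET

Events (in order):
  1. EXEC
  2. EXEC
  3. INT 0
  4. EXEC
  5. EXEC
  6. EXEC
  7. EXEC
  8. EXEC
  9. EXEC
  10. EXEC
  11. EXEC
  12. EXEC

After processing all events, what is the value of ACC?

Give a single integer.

Event 1 (EXEC): [MAIN] PC=0: INC 2 -> ACC=2
Event 2 (EXEC): [MAIN] PC=1: INC 3 -> ACC=5
Event 3 (INT 0): INT 0 arrives: push (MAIN, PC=2), enter IRQ0 at PC=0 (depth now 1)
Event 4 (EXEC): [IRQ0] PC=0: INC 1 -> ACC=6
Event 5 (EXEC): [IRQ0] PC=1: DEC 3 -> ACC=3
Event 6 (EXEC): [IRQ0] PC=2: DEC 1 -> ACC=2
Event 7 (EXEC): [IRQ0] PC=3: IRET -> resume MAIN at PC=2 (depth now 0)
Event 8 (EXEC): [MAIN] PC=2: INC 2 -> ACC=4
Event 9 (EXEC): [MAIN] PC=3: NOP
Event 10 (EXEC): [MAIN] PC=4: DEC 1 -> ACC=3
Event 11 (EXEC): [MAIN] PC=5: INC 4 -> ACC=7
Event 12 (EXEC): [MAIN] PC=6: HALT

Answer: 7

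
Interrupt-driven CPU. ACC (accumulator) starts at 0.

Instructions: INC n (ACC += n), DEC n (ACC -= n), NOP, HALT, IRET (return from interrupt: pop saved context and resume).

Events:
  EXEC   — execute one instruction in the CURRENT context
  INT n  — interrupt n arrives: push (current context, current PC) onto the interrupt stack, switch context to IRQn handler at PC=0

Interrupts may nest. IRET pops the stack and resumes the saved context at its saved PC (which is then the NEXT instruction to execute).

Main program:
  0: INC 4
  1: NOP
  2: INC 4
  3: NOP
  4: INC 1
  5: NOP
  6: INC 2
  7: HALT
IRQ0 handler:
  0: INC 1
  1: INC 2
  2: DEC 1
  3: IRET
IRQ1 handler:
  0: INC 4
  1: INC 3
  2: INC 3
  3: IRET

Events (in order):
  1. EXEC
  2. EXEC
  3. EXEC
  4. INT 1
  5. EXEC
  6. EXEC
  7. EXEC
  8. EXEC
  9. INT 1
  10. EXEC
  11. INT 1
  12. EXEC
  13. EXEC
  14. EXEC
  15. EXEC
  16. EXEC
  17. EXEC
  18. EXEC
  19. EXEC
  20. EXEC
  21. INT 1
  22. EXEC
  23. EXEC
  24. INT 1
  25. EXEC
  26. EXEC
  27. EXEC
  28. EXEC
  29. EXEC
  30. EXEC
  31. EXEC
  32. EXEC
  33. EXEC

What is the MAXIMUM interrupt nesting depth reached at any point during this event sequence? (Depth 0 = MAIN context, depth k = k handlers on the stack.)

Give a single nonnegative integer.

Event 1 (EXEC): [MAIN] PC=0: INC 4 -> ACC=4 [depth=0]
Event 2 (EXEC): [MAIN] PC=1: NOP [depth=0]
Event 3 (EXEC): [MAIN] PC=2: INC 4 -> ACC=8 [depth=0]
Event 4 (INT 1): INT 1 arrives: push (MAIN, PC=3), enter IRQ1 at PC=0 (depth now 1) [depth=1]
Event 5 (EXEC): [IRQ1] PC=0: INC 4 -> ACC=12 [depth=1]
Event 6 (EXEC): [IRQ1] PC=1: INC 3 -> ACC=15 [depth=1]
Event 7 (EXEC): [IRQ1] PC=2: INC 3 -> ACC=18 [depth=1]
Event 8 (EXEC): [IRQ1] PC=3: IRET -> resume MAIN at PC=3 (depth now 0) [depth=0]
Event 9 (INT 1): INT 1 arrives: push (MAIN, PC=3), enter IRQ1 at PC=0 (depth now 1) [depth=1]
Event 10 (EXEC): [IRQ1] PC=0: INC 4 -> ACC=22 [depth=1]
Event 11 (INT 1): INT 1 arrives: push (IRQ1, PC=1), enter IRQ1 at PC=0 (depth now 2) [depth=2]
Event 12 (EXEC): [IRQ1] PC=0: INC 4 -> ACC=26 [depth=2]
Event 13 (EXEC): [IRQ1] PC=1: INC 3 -> ACC=29 [depth=2]
Event 14 (EXEC): [IRQ1] PC=2: INC 3 -> ACC=32 [depth=2]
Event 15 (EXEC): [IRQ1] PC=3: IRET -> resume IRQ1 at PC=1 (depth now 1) [depth=1]
Event 16 (EXEC): [IRQ1] PC=1: INC 3 -> ACC=35 [depth=1]
Event 17 (EXEC): [IRQ1] PC=2: INC 3 -> ACC=38 [depth=1]
Event 18 (EXEC): [IRQ1] PC=3: IRET -> resume MAIN at PC=3 (depth now 0) [depth=0]
Event 19 (EXEC): [MAIN] PC=3: NOP [depth=0]
Event 20 (EXEC): [MAIN] PC=4: INC 1 -> ACC=39 [depth=0]
Event 21 (INT 1): INT 1 arrives: push (MAIN, PC=5), enter IRQ1 at PC=0 (depth now 1) [depth=1]
Event 22 (EXEC): [IRQ1] PC=0: INC 4 -> ACC=43 [depth=1]
Event 23 (EXEC): [IRQ1] PC=1: INC 3 -> ACC=46 [depth=1]
Event 24 (INT 1): INT 1 arrives: push (IRQ1, PC=2), enter IRQ1 at PC=0 (depth now 2) [depth=2]
Event 25 (EXEC): [IRQ1] PC=0: INC 4 -> ACC=50 [depth=2]
Event 26 (EXEC): [IRQ1] PC=1: INC 3 -> ACC=53 [depth=2]
Event 27 (EXEC): [IRQ1] PC=2: INC 3 -> ACC=56 [depth=2]
Event 28 (EXEC): [IRQ1] PC=3: IRET -> resume IRQ1 at PC=2 (depth now 1) [depth=1]
Event 29 (EXEC): [IRQ1] PC=2: INC 3 -> ACC=59 [depth=1]
Event 30 (EXEC): [IRQ1] PC=3: IRET -> resume MAIN at PC=5 (depth now 0) [depth=0]
Event 31 (EXEC): [MAIN] PC=5: NOP [depth=0]
Event 32 (EXEC): [MAIN] PC=6: INC 2 -> ACC=61 [depth=0]
Event 33 (EXEC): [MAIN] PC=7: HALT [depth=0]
Max depth observed: 2

Answer: 2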